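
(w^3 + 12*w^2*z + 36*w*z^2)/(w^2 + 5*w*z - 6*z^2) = w*(-w - 6*z)/(-w + z)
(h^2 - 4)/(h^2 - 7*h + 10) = (h + 2)/(h - 5)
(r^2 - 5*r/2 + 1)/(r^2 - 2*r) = (r - 1/2)/r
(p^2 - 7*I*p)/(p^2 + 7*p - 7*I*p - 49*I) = p/(p + 7)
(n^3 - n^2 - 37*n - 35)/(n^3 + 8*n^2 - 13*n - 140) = (n^2 - 6*n - 7)/(n^2 + 3*n - 28)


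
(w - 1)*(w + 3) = w^2 + 2*w - 3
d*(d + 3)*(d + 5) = d^3 + 8*d^2 + 15*d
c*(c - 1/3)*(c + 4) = c^3 + 11*c^2/3 - 4*c/3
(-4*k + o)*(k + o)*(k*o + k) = -4*k^3*o - 4*k^3 - 3*k^2*o^2 - 3*k^2*o + k*o^3 + k*o^2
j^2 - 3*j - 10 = (j - 5)*(j + 2)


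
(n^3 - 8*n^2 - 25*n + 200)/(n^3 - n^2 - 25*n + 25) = (n - 8)/(n - 1)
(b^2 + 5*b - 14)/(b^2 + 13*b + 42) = (b - 2)/(b + 6)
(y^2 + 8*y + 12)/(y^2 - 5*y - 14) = (y + 6)/(y - 7)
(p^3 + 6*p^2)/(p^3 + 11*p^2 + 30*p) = p/(p + 5)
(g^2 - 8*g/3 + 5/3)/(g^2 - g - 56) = (-g^2 + 8*g/3 - 5/3)/(-g^2 + g + 56)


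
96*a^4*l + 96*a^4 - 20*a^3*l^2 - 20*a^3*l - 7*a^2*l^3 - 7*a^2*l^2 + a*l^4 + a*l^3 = (-8*a + l)*(-3*a + l)*(4*a + l)*(a*l + a)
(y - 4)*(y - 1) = y^2 - 5*y + 4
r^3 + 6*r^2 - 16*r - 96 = (r - 4)*(r + 4)*(r + 6)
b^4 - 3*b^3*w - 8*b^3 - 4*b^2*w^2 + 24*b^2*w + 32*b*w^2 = b*(b - 8)*(b - 4*w)*(b + w)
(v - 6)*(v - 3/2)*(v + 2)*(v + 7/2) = v^4 - 2*v^3 - 101*v^2/4 - 3*v + 63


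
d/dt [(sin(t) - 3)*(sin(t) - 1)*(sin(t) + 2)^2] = 2*(2*sin(t)^3 - 9*sin(t) - 2)*cos(t)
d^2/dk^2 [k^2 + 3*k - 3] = 2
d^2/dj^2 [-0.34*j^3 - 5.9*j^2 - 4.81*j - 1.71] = -2.04*j - 11.8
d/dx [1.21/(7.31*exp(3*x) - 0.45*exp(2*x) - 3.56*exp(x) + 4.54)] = (-26.5353*exp(2*x) + 1.089*exp(x) + 4.3076)*exp(x)/(7.31*exp(3*x) - 0.45*exp(2*x) - 3.56*exp(x) + 4.54)^2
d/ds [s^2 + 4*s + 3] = 2*s + 4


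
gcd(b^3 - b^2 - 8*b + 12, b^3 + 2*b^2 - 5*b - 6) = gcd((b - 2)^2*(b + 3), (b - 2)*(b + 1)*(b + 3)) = b^2 + b - 6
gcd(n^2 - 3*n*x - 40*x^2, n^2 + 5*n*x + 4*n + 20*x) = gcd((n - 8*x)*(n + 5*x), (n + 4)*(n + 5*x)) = n + 5*x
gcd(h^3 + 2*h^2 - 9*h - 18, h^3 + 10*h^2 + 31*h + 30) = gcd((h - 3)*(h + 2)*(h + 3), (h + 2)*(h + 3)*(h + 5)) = h^2 + 5*h + 6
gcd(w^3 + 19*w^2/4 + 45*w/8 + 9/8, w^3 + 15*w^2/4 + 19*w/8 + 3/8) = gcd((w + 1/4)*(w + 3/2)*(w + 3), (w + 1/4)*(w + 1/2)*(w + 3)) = w^2 + 13*w/4 + 3/4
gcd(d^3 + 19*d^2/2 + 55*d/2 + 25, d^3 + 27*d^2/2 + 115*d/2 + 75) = d^2 + 15*d/2 + 25/2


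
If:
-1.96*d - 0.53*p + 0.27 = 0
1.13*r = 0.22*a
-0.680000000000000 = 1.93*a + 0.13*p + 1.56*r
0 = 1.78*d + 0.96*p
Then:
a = -0.27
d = 0.28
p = -0.51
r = -0.05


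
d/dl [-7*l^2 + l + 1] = 1 - 14*l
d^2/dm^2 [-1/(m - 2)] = -2/(m - 2)^3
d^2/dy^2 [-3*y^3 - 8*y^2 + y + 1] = -18*y - 16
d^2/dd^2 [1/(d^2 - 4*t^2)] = 2*(3*d^2 + 4*t^2)/(d^2 - 4*t^2)^3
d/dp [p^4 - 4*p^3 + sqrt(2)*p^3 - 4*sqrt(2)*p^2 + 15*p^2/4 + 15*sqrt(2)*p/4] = 4*p^3 - 12*p^2 + 3*sqrt(2)*p^2 - 8*sqrt(2)*p + 15*p/2 + 15*sqrt(2)/4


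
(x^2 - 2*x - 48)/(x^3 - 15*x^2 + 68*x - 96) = (x + 6)/(x^2 - 7*x + 12)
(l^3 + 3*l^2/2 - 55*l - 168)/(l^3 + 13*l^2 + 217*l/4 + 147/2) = 2*(l - 8)/(2*l + 7)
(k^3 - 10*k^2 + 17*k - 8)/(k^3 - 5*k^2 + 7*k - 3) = (k - 8)/(k - 3)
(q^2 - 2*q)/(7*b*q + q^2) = (q - 2)/(7*b + q)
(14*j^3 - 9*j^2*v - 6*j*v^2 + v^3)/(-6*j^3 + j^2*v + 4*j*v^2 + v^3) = (-7*j + v)/(3*j + v)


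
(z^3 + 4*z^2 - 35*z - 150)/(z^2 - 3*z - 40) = (z^2 - z - 30)/(z - 8)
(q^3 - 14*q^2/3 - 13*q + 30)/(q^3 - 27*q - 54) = (q - 5/3)/(q + 3)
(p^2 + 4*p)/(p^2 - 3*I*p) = (p + 4)/(p - 3*I)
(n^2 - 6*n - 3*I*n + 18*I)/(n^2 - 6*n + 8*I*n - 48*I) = (n - 3*I)/(n + 8*I)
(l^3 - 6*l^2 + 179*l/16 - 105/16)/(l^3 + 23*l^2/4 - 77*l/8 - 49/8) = (4*l^2 - 17*l + 15)/(2*(2*l^2 + 15*l + 7))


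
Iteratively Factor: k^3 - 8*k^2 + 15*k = (k - 5)*(k^2 - 3*k) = k*(k - 5)*(k - 3)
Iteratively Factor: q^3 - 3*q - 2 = (q + 1)*(q^2 - q - 2) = (q + 1)^2*(q - 2)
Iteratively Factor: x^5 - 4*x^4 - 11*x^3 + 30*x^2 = (x + 3)*(x^4 - 7*x^3 + 10*x^2) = (x - 2)*(x + 3)*(x^3 - 5*x^2) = x*(x - 2)*(x + 3)*(x^2 - 5*x) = x*(x - 5)*(x - 2)*(x + 3)*(x)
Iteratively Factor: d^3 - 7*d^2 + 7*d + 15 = (d - 5)*(d^2 - 2*d - 3) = (d - 5)*(d + 1)*(d - 3)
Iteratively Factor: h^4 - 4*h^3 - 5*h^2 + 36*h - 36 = (h - 2)*(h^3 - 2*h^2 - 9*h + 18) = (h - 2)^2*(h^2 - 9) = (h - 2)^2*(h + 3)*(h - 3)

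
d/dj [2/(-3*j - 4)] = 6/(3*j + 4)^2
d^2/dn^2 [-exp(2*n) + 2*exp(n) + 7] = (2 - 4*exp(n))*exp(n)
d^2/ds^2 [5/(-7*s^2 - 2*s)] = 10*(7*s*(7*s + 2) - 4*(7*s + 1)^2)/(s^3*(7*s + 2)^3)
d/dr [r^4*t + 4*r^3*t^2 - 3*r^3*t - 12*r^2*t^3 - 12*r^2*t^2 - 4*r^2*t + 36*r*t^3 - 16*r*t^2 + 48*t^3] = t*(4*r^3 + 12*r^2*t - 9*r^2 - 24*r*t^2 - 24*r*t - 8*r + 36*t^2 - 16*t)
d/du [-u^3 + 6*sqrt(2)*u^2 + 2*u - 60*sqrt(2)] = -3*u^2 + 12*sqrt(2)*u + 2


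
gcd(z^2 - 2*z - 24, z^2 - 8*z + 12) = z - 6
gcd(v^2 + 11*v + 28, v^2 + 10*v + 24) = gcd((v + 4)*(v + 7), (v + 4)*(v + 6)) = v + 4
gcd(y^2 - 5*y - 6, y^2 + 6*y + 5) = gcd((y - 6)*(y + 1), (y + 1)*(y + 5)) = y + 1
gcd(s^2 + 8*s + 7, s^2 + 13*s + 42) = s + 7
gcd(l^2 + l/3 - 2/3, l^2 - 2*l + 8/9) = l - 2/3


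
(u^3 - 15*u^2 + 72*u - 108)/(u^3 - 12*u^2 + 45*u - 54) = (u - 6)/(u - 3)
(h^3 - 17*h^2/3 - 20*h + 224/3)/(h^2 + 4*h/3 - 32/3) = h - 7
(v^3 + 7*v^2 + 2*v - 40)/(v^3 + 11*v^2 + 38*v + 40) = (v - 2)/(v + 2)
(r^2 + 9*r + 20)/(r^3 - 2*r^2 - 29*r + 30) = (r + 4)/(r^2 - 7*r + 6)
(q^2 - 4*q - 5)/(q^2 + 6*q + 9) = (q^2 - 4*q - 5)/(q^2 + 6*q + 9)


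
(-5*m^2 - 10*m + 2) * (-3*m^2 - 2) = 15*m^4 + 30*m^3 + 4*m^2 + 20*m - 4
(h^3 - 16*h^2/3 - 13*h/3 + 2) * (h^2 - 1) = h^5 - 16*h^4/3 - 16*h^3/3 + 22*h^2/3 + 13*h/3 - 2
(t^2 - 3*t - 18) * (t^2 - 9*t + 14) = t^4 - 12*t^3 + 23*t^2 + 120*t - 252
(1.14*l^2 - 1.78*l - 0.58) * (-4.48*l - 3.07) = -5.1072*l^3 + 4.4746*l^2 + 8.063*l + 1.7806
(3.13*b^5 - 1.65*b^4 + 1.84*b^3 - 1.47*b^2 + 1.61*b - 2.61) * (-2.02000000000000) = -6.3226*b^5 + 3.333*b^4 - 3.7168*b^3 + 2.9694*b^2 - 3.2522*b + 5.2722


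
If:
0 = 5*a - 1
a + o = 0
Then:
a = 1/5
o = -1/5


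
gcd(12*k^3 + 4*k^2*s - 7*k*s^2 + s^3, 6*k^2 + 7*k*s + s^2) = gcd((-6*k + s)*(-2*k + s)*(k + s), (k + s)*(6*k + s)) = k + s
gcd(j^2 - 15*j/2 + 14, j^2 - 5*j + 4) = j - 4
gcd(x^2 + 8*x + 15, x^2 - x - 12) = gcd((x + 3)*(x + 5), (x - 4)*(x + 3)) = x + 3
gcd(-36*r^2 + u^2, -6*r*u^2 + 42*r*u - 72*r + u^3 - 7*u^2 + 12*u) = 6*r - u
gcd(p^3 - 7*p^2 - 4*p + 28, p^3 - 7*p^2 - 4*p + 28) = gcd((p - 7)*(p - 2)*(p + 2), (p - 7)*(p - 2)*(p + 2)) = p^3 - 7*p^2 - 4*p + 28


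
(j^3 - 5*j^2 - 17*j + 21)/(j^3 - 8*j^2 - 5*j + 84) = (j - 1)/(j - 4)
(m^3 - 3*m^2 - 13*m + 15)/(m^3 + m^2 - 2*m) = (m^2 - 2*m - 15)/(m*(m + 2))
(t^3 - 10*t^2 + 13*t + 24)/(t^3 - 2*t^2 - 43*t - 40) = (t - 3)/(t + 5)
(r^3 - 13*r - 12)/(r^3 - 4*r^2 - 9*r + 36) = (r + 1)/(r - 3)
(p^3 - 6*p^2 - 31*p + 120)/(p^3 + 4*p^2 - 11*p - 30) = (p - 8)/(p + 2)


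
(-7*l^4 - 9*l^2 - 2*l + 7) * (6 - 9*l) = 63*l^5 - 42*l^4 + 81*l^3 - 36*l^2 - 75*l + 42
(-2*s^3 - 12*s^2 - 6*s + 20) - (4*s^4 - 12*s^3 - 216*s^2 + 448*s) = -4*s^4 + 10*s^3 + 204*s^2 - 454*s + 20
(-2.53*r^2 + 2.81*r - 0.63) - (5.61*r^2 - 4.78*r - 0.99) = -8.14*r^2 + 7.59*r + 0.36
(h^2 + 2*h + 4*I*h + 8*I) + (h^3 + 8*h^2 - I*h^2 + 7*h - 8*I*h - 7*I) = h^3 + 9*h^2 - I*h^2 + 9*h - 4*I*h + I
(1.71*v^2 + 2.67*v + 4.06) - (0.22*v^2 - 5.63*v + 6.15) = 1.49*v^2 + 8.3*v - 2.09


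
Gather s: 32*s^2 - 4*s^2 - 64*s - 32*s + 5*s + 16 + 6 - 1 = 28*s^2 - 91*s + 21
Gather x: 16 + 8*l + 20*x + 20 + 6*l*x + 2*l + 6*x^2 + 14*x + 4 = 10*l + 6*x^2 + x*(6*l + 34) + 40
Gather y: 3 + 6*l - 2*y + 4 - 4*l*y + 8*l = 14*l + y*(-4*l - 2) + 7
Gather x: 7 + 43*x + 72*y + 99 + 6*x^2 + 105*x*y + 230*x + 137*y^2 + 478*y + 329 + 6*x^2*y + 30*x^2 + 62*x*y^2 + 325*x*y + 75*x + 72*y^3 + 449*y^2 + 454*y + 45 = x^2*(6*y + 36) + x*(62*y^2 + 430*y + 348) + 72*y^3 + 586*y^2 + 1004*y + 480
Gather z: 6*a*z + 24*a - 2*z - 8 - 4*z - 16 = 24*a + z*(6*a - 6) - 24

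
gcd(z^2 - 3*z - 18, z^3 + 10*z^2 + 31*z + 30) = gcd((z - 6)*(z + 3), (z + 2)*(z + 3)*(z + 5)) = z + 3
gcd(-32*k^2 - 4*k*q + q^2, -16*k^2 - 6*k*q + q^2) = -8*k + q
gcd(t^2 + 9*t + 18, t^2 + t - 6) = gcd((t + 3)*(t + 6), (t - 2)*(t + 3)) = t + 3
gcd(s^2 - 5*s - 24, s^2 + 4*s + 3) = s + 3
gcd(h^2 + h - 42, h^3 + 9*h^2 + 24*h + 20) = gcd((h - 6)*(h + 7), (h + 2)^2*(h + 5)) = 1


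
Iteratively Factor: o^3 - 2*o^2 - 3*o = (o + 1)*(o^2 - 3*o) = (o - 3)*(o + 1)*(o)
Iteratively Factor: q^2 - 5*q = (q - 5)*(q)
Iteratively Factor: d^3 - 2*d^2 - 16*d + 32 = (d - 4)*(d^2 + 2*d - 8) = (d - 4)*(d - 2)*(d + 4)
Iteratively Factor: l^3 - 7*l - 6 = (l - 3)*(l^2 + 3*l + 2) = (l - 3)*(l + 1)*(l + 2)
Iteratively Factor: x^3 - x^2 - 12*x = (x + 3)*(x^2 - 4*x) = (x - 4)*(x + 3)*(x)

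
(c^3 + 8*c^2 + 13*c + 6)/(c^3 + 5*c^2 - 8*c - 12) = (c + 1)/(c - 2)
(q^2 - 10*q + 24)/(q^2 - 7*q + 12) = (q - 6)/(q - 3)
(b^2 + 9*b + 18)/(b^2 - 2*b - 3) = (b^2 + 9*b + 18)/(b^2 - 2*b - 3)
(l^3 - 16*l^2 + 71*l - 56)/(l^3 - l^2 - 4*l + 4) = (l^2 - 15*l + 56)/(l^2 - 4)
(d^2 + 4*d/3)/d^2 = (d + 4/3)/d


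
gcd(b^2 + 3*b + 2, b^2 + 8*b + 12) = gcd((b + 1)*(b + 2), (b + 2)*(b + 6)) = b + 2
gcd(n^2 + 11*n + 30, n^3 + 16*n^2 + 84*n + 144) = n + 6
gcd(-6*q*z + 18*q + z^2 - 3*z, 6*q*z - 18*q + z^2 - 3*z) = z - 3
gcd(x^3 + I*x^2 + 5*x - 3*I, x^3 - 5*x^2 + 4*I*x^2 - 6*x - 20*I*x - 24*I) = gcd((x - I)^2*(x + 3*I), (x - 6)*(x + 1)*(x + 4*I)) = 1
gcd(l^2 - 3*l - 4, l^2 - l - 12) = l - 4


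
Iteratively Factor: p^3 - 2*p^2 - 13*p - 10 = (p + 2)*(p^2 - 4*p - 5) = (p - 5)*(p + 2)*(p + 1)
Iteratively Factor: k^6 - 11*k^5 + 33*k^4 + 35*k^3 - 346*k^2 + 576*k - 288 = (k - 3)*(k^5 - 8*k^4 + 9*k^3 + 62*k^2 - 160*k + 96) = (k - 3)*(k - 1)*(k^4 - 7*k^3 + 2*k^2 + 64*k - 96) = (k - 3)*(k - 2)*(k - 1)*(k^3 - 5*k^2 - 8*k + 48) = (k - 4)*(k - 3)*(k - 2)*(k - 1)*(k^2 - k - 12) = (k - 4)*(k - 3)*(k - 2)*(k - 1)*(k + 3)*(k - 4)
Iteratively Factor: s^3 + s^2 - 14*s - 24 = (s + 3)*(s^2 - 2*s - 8) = (s - 4)*(s + 3)*(s + 2)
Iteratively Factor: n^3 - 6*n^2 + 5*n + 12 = (n + 1)*(n^2 - 7*n + 12) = (n - 3)*(n + 1)*(n - 4)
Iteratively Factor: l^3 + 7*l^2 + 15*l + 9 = (l + 3)*(l^2 + 4*l + 3) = (l + 3)^2*(l + 1)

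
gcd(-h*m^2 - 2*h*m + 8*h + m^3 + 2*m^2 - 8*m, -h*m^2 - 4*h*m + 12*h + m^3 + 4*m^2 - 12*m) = h*m - 2*h - m^2 + 2*m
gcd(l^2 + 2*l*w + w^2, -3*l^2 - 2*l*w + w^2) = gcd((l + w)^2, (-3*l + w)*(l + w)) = l + w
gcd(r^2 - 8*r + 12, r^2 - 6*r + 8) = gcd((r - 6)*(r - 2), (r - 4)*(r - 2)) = r - 2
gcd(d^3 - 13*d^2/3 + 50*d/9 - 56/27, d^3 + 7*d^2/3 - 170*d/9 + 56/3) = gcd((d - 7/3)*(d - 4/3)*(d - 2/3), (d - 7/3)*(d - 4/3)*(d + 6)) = d^2 - 11*d/3 + 28/9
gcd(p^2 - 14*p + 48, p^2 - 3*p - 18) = p - 6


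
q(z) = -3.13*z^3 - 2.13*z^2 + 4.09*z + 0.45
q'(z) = -9.39*z^2 - 4.26*z + 4.09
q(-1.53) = 0.42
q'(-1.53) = -11.37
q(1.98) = -24.10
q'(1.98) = -41.16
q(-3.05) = 56.97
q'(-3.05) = -70.27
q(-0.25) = -0.66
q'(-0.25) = 4.57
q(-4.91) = 299.52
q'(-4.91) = -201.37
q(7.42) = -1365.14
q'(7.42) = -544.50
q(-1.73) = 3.21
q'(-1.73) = -16.64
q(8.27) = -1881.76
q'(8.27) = -673.35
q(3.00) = -90.96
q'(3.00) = -93.20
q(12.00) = -5665.83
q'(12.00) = -1399.19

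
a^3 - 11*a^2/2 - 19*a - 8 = (a - 8)*(a + 1/2)*(a + 2)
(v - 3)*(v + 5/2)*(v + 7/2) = v^3 + 3*v^2 - 37*v/4 - 105/4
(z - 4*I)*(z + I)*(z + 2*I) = z^3 - I*z^2 + 10*z + 8*I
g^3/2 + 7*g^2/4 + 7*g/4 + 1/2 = (g/2 + 1)*(g + 1/2)*(g + 1)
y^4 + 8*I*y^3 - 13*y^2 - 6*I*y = y*(y + I)^2*(y + 6*I)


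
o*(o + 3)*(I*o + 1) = I*o^3 + o^2 + 3*I*o^2 + 3*o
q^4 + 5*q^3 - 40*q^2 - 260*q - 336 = (q - 7)*(q + 2)*(q + 4)*(q + 6)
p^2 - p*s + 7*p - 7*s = (p + 7)*(p - s)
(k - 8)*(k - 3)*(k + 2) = k^3 - 9*k^2 + 2*k + 48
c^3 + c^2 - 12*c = c*(c - 3)*(c + 4)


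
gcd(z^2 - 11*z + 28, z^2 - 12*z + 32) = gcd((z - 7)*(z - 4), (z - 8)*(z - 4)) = z - 4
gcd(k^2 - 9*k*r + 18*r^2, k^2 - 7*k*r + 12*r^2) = -k + 3*r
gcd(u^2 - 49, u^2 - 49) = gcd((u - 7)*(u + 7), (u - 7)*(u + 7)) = u^2 - 49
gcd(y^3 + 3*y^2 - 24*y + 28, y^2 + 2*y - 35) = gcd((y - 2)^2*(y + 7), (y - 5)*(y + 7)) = y + 7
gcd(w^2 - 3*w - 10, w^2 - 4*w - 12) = w + 2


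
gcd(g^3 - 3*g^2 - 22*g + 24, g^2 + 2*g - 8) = g + 4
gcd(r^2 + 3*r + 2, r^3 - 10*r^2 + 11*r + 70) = r + 2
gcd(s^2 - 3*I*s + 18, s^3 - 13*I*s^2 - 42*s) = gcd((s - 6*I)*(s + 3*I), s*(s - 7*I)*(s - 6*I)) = s - 6*I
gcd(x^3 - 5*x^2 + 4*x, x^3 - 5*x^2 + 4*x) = x^3 - 5*x^2 + 4*x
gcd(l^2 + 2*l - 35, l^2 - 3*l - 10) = l - 5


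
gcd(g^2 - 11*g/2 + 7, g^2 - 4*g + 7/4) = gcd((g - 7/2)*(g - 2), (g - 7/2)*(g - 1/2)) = g - 7/2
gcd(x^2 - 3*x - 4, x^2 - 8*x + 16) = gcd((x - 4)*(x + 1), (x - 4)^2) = x - 4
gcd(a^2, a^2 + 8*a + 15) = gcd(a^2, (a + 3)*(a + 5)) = 1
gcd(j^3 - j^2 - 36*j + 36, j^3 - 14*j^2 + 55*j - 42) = j^2 - 7*j + 6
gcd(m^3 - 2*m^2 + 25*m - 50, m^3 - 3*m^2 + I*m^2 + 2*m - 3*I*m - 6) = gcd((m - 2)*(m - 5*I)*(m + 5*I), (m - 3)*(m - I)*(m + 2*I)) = 1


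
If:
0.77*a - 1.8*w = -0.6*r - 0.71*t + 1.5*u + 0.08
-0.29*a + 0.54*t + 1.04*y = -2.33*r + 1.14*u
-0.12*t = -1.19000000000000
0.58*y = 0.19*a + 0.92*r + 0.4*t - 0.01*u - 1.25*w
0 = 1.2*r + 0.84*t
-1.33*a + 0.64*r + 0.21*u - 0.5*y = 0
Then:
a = -9.74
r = -6.94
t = 9.92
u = 13.80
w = -14.11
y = 22.81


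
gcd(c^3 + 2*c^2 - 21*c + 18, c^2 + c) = 1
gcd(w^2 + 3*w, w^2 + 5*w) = w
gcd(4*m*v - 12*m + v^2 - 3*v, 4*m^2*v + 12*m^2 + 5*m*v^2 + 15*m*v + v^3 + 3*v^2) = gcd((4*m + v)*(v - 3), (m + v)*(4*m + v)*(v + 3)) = 4*m + v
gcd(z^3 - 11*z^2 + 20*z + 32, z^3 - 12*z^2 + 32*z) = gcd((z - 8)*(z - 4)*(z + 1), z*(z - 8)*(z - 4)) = z^2 - 12*z + 32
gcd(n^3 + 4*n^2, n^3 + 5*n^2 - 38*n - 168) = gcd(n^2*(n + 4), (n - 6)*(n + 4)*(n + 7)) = n + 4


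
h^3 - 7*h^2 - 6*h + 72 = (h - 6)*(h - 4)*(h + 3)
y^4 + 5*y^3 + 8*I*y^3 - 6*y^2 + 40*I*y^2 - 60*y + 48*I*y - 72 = (y + 2)*(y + 3)*(y + 2*I)*(y + 6*I)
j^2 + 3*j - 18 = (j - 3)*(j + 6)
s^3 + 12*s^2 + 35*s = s*(s + 5)*(s + 7)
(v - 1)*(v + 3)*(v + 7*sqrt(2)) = v^3 + 2*v^2 + 7*sqrt(2)*v^2 - 3*v + 14*sqrt(2)*v - 21*sqrt(2)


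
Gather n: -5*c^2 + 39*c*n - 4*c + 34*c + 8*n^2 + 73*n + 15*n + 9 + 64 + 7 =-5*c^2 + 30*c + 8*n^2 + n*(39*c + 88) + 80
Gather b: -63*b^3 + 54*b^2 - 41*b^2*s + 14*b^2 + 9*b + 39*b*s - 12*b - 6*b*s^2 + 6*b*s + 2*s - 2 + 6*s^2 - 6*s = -63*b^3 + b^2*(68 - 41*s) + b*(-6*s^2 + 45*s - 3) + 6*s^2 - 4*s - 2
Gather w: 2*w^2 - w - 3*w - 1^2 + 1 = 2*w^2 - 4*w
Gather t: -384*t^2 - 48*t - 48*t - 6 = -384*t^2 - 96*t - 6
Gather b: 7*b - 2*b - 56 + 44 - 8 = 5*b - 20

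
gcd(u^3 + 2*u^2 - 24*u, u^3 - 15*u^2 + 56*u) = u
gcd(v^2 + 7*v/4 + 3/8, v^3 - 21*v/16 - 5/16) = v + 1/4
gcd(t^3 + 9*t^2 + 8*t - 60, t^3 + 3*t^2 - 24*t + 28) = t - 2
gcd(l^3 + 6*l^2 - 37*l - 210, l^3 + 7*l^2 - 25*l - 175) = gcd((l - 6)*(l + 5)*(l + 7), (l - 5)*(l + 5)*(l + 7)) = l^2 + 12*l + 35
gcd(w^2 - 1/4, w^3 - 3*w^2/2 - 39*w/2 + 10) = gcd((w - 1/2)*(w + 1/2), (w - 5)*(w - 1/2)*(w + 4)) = w - 1/2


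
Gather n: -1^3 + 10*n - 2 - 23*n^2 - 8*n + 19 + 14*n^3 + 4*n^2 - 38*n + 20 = 14*n^3 - 19*n^2 - 36*n + 36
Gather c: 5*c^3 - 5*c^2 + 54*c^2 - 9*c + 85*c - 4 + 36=5*c^3 + 49*c^2 + 76*c + 32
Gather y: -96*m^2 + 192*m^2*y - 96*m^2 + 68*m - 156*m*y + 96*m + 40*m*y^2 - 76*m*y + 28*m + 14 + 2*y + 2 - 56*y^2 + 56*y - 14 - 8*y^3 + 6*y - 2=-192*m^2 + 192*m - 8*y^3 + y^2*(40*m - 56) + y*(192*m^2 - 232*m + 64)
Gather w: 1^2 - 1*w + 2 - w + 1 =4 - 2*w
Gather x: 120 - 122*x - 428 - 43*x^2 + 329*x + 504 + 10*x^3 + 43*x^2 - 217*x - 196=10*x^3 - 10*x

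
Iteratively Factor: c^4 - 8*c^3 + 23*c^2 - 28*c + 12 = (c - 2)*(c^3 - 6*c^2 + 11*c - 6) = (c - 2)*(c - 1)*(c^2 - 5*c + 6) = (c - 2)^2*(c - 1)*(c - 3)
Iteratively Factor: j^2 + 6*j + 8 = (j + 2)*(j + 4)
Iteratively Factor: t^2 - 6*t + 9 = (t - 3)*(t - 3)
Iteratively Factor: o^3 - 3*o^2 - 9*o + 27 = (o + 3)*(o^2 - 6*o + 9) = (o - 3)*(o + 3)*(o - 3)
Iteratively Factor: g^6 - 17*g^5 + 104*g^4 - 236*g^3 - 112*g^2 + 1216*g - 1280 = (g - 4)*(g^5 - 13*g^4 + 52*g^3 - 28*g^2 - 224*g + 320) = (g - 4)*(g - 2)*(g^4 - 11*g^3 + 30*g^2 + 32*g - 160) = (g - 5)*(g - 4)*(g - 2)*(g^3 - 6*g^2 + 32) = (g - 5)*(g - 4)^2*(g - 2)*(g^2 - 2*g - 8) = (g - 5)*(g - 4)^3*(g - 2)*(g + 2)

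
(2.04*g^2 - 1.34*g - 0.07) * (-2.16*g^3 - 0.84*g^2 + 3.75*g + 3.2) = -4.4064*g^5 + 1.1808*g^4 + 8.9268*g^3 + 1.5618*g^2 - 4.5505*g - 0.224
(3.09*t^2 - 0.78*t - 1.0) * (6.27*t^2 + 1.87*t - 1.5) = 19.3743*t^4 + 0.8877*t^3 - 12.3636*t^2 - 0.7*t + 1.5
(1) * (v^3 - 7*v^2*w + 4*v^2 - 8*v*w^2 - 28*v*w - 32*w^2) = v^3 - 7*v^2*w + 4*v^2 - 8*v*w^2 - 28*v*w - 32*w^2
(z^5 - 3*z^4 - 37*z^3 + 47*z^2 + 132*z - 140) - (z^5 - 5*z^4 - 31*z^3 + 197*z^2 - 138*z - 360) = 2*z^4 - 6*z^3 - 150*z^2 + 270*z + 220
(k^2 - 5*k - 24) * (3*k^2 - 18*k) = 3*k^4 - 33*k^3 + 18*k^2 + 432*k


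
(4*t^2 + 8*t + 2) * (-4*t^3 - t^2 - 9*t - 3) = -16*t^5 - 36*t^4 - 52*t^3 - 86*t^2 - 42*t - 6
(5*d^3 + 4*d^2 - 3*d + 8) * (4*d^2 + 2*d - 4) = 20*d^5 + 26*d^4 - 24*d^3 + 10*d^2 + 28*d - 32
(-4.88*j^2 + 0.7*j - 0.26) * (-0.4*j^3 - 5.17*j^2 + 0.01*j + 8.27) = 1.952*j^5 + 24.9496*j^4 - 3.5638*j^3 - 39.0064*j^2 + 5.7864*j - 2.1502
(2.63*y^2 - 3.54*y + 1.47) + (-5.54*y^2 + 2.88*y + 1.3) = -2.91*y^2 - 0.66*y + 2.77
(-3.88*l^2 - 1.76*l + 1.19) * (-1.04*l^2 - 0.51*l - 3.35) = 4.0352*l^4 + 3.8092*l^3 + 12.658*l^2 + 5.2891*l - 3.9865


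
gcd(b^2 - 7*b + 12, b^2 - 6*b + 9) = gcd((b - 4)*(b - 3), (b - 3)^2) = b - 3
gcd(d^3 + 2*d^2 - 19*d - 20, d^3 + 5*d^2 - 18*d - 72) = d - 4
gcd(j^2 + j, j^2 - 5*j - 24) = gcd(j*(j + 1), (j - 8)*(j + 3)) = 1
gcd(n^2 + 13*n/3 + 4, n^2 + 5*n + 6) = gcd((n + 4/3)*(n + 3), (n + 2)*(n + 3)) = n + 3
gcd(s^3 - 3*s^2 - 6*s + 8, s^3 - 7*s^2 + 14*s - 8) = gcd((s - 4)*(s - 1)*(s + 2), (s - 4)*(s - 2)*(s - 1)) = s^2 - 5*s + 4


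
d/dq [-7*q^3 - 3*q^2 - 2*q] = -21*q^2 - 6*q - 2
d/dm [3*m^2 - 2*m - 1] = 6*m - 2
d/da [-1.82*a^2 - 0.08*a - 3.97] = -3.64*a - 0.08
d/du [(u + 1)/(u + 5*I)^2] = (-u - 2 + 5*I)/(u + 5*I)^3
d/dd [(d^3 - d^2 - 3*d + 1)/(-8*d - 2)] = (-8*d^3 + d^2 + 2*d + 7)/(2*(16*d^2 + 8*d + 1))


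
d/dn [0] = 0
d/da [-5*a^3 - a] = -15*a^2 - 1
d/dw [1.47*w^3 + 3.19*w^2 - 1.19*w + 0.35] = 4.41*w^2 + 6.38*w - 1.19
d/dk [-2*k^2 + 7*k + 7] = 7 - 4*k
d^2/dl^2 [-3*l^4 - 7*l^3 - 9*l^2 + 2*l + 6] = -36*l^2 - 42*l - 18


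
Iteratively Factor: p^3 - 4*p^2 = (p)*(p^2 - 4*p) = p^2*(p - 4)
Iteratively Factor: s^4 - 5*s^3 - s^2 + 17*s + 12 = (s - 3)*(s^3 - 2*s^2 - 7*s - 4) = (s - 4)*(s - 3)*(s^2 + 2*s + 1) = (s - 4)*(s - 3)*(s + 1)*(s + 1)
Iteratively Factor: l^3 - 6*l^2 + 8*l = (l - 4)*(l^2 - 2*l) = l*(l - 4)*(l - 2)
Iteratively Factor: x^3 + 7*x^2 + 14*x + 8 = (x + 4)*(x^2 + 3*x + 2) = (x + 2)*(x + 4)*(x + 1)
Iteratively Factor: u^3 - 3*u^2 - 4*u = (u - 4)*(u^2 + u) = u*(u - 4)*(u + 1)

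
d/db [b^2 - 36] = 2*b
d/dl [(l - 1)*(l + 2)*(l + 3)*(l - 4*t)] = 4*l^3 - 12*l^2*t + 12*l^2 - 32*l*t + 2*l - 4*t - 6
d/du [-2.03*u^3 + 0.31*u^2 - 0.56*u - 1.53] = -6.09*u^2 + 0.62*u - 0.56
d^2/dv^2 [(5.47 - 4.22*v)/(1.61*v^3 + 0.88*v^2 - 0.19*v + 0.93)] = (-65.631972*v^5 + 134.272068*v^4 + 114.880604*v^3 + 91.199442*v^2 - 33.907002*v - 10.04971)/(4.173281*v^9 + 6.843144*v^8 + 2.262855*v^7 + 6.298279*v^6 + 7.638699*v^5 + 0.548958*v^4 + 3.237632*v^3 + 2.384055*v^2 - 0.492993*v + 0.804357)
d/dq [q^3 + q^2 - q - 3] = 3*q^2 + 2*q - 1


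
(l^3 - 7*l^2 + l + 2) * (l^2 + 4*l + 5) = l^5 - 3*l^4 - 22*l^3 - 29*l^2 + 13*l + 10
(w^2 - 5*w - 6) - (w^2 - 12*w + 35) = 7*w - 41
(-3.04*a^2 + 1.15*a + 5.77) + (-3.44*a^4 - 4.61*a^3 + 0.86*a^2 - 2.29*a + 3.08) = -3.44*a^4 - 4.61*a^3 - 2.18*a^2 - 1.14*a + 8.85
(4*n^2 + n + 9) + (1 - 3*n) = 4*n^2 - 2*n + 10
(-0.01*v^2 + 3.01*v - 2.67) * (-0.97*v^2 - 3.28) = 0.0097*v^4 - 2.9197*v^3 + 2.6227*v^2 - 9.8728*v + 8.7576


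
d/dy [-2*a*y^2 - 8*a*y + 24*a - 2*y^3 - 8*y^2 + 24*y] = -4*a*y - 8*a - 6*y^2 - 16*y + 24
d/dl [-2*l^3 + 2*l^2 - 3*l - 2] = -6*l^2 + 4*l - 3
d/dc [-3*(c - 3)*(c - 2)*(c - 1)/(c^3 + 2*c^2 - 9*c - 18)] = 12*(-2*c^2 - 2*c + 7)/(c^4 + 10*c^3 + 37*c^2 + 60*c + 36)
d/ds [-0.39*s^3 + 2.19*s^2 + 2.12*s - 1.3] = -1.17*s^2 + 4.38*s + 2.12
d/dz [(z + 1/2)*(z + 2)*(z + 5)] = 3*z^2 + 15*z + 27/2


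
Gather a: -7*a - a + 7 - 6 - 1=-8*a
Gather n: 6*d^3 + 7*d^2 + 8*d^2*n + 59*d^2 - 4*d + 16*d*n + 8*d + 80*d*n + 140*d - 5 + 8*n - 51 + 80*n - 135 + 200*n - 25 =6*d^3 + 66*d^2 + 144*d + n*(8*d^2 + 96*d + 288) - 216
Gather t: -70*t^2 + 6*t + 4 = -70*t^2 + 6*t + 4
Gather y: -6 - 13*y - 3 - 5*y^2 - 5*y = -5*y^2 - 18*y - 9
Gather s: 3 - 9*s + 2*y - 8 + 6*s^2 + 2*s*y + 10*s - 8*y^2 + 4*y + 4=6*s^2 + s*(2*y + 1) - 8*y^2 + 6*y - 1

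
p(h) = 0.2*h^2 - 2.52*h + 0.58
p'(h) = 0.4*h - 2.52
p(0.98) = -1.70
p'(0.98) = -2.13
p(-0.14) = 0.94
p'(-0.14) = -2.58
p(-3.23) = 10.81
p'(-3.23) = -3.81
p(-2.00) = 6.42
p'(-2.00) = -3.32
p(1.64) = -3.01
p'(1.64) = -1.86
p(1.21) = -2.18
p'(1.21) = -2.04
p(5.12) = -7.08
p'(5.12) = -0.47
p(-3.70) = 12.64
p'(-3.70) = -4.00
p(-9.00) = 39.46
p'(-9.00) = -6.12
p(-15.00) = 83.38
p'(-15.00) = -8.52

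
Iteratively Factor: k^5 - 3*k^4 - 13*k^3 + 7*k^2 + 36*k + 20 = (k + 1)*(k^4 - 4*k^3 - 9*k^2 + 16*k + 20) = (k + 1)^2*(k^3 - 5*k^2 - 4*k + 20) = (k - 2)*(k + 1)^2*(k^2 - 3*k - 10) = (k - 2)*(k + 1)^2*(k + 2)*(k - 5)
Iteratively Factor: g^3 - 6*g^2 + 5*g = (g - 5)*(g^2 - g) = g*(g - 5)*(g - 1)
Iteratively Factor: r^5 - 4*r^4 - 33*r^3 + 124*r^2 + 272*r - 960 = (r - 5)*(r^4 + r^3 - 28*r^2 - 16*r + 192) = (r - 5)*(r - 4)*(r^3 + 5*r^2 - 8*r - 48) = (r - 5)*(r - 4)*(r - 3)*(r^2 + 8*r + 16) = (r - 5)*(r - 4)*(r - 3)*(r + 4)*(r + 4)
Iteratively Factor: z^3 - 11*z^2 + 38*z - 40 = (z - 2)*(z^2 - 9*z + 20) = (z - 5)*(z - 2)*(z - 4)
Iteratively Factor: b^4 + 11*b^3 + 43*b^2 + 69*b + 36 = (b + 3)*(b^3 + 8*b^2 + 19*b + 12) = (b + 1)*(b + 3)*(b^2 + 7*b + 12) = (b + 1)*(b + 3)^2*(b + 4)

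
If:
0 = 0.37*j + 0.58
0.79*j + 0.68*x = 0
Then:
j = -1.57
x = 1.82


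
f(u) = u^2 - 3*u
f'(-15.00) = -33.00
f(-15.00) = 270.00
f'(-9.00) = -21.00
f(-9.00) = 108.00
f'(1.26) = -0.48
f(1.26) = -2.19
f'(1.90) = 0.80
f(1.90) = -2.09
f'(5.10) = 7.20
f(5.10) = 10.71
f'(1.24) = -0.52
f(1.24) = -2.18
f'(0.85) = -1.30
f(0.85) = -1.83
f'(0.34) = -2.32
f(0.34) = -0.90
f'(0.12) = -2.76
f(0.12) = -0.35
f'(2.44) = 1.88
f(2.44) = -1.37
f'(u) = 2*u - 3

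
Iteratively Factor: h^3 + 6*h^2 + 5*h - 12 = (h + 4)*(h^2 + 2*h - 3) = (h + 3)*(h + 4)*(h - 1)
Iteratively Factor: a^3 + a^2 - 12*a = (a)*(a^2 + a - 12) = a*(a + 4)*(a - 3)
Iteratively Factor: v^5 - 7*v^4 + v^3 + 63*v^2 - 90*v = (v + 3)*(v^4 - 10*v^3 + 31*v^2 - 30*v) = (v - 2)*(v + 3)*(v^3 - 8*v^2 + 15*v) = v*(v - 2)*(v + 3)*(v^2 - 8*v + 15) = v*(v - 5)*(v - 2)*(v + 3)*(v - 3)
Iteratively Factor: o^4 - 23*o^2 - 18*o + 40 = (o + 2)*(o^3 - 2*o^2 - 19*o + 20) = (o - 5)*(o + 2)*(o^2 + 3*o - 4) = (o - 5)*(o - 1)*(o + 2)*(o + 4)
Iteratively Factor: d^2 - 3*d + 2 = (d - 2)*(d - 1)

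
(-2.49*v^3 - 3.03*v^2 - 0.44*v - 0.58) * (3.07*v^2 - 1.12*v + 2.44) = -7.6443*v^5 - 6.5133*v^4 - 4.0328*v^3 - 8.681*v^2 - 0.424*v - 1.4152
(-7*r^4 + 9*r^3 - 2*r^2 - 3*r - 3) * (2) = -14*r^4 + 18*r^3 - 4*r^2 - 6*r - 6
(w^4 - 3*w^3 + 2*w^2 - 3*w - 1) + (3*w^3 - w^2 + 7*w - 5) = w^4 + w^2 + 4*w - 6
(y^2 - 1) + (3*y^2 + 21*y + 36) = 4*y^2 + 21*y + 35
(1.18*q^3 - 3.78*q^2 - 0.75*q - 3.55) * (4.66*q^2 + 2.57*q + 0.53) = 5.4988*q^5 - 14.5822*q^4 - 12.5842*q^3 - 20.4739*q^2 - 9.521*q - 1.8815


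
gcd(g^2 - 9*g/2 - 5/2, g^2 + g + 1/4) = g + 1/2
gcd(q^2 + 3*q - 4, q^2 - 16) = q + 4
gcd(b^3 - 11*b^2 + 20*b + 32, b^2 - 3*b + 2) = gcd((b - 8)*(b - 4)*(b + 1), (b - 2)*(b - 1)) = 1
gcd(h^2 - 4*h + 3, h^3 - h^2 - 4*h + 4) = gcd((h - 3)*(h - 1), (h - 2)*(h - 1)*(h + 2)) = h - 1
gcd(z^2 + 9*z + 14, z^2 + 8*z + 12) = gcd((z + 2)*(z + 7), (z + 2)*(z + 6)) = z + 2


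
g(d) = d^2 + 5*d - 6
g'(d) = 2*d + 5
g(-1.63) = -11.49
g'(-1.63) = 1.74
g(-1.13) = -10.37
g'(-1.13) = 2.74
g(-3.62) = -11.00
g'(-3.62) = -2.24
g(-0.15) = -6.73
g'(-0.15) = 4.70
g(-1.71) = -11.63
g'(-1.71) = 1.58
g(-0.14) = -6.68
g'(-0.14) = 4.72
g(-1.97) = -11.97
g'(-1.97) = 1.06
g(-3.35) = -11.53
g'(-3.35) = -1.70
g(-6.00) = 0.00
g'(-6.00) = -7.00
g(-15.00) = 144.00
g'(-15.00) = -25.00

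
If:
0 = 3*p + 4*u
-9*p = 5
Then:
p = -5/9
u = 5/12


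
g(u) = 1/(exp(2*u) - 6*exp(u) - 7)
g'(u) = (-2*exp(2*u) + 6*exp(u))/(exp(2*u) - 6*exp(u) - 7)^2 = 2*(3 - exp(u))*exp(u)/(-exp(2*u) + 6*exp(u) + 7)^2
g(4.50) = 0.00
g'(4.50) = -0.00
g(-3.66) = -0.14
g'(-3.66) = 0.00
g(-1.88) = -0.13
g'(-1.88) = 0.01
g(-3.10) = -0.14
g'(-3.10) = 0.01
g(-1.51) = -0.12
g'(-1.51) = 0.02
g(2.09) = 0.10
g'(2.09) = -0.85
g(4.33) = 0.00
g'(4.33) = -0.00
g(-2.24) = -0.13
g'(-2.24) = 0.01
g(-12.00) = -0.14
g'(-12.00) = 0.00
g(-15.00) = -0.14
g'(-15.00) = 0.00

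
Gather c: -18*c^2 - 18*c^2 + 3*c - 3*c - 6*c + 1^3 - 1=-36*c^2 - 6*c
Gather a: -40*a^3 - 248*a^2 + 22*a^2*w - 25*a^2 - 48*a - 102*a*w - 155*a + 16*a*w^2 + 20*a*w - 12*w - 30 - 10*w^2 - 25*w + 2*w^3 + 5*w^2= -40*a^3 + a^2*(22*w - 273) + a*(16*w^2 - 82*w - 203) + 2*w^3 - 5*w^2 - 37*w - 30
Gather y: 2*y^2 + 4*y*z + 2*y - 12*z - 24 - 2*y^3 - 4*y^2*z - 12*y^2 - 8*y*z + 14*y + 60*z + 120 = -2*y^3 + y^2*(-4*z - 10) + y*(16 - 4*z) + 48*z + 96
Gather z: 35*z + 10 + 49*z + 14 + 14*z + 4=98*z + 28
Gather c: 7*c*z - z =7*c*z - z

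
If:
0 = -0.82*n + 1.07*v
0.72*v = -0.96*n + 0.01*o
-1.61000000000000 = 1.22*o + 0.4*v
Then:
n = -0.01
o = -1.32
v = -0.01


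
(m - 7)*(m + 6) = m^2 - m - 42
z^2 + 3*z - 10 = (z - 2)*(z + 5)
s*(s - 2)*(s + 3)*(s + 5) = s^4 + 6*s^3 - s^2 - 30*s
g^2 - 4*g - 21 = (g - 7)*(g + 3)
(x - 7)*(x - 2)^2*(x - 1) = x^4 - 12*x^3 + 43*x^2 - 60*x + 28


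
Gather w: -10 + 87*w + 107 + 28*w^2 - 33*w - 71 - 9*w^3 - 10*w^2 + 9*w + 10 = -9*w^3 + 18*w^2 + 63*w + 36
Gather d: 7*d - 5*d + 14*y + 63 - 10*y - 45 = 2*d + 4*y + 18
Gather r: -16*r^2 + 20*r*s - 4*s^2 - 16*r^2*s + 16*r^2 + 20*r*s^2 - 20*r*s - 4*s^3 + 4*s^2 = -16*r^2*s + 20*r*s^2 - 4*s^3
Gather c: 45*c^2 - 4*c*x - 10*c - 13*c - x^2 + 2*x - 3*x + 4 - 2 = 45*c^2 + c*(-4*x - 23) - x^2 - x + 2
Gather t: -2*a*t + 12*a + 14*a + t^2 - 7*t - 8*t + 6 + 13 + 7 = 26*a + t^2 + t*(-2*a - 15) + 26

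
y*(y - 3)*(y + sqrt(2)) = y^3 - 3*y^2 + sqrt(2)*y^2 - 3*sqrt(2)*y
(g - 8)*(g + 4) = g^2 - 4*g - 32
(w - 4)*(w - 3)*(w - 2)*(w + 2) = w^4 - 7*w^3 + 8*w^2 + 28*w - 48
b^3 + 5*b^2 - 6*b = b*(b - 1)*(b + 6)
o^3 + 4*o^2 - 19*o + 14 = (o - 2)*(o - 1)*(o + 7)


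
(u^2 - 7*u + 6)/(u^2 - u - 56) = (-u^2 + 7*u - 6)/(-u^2 + u + 56)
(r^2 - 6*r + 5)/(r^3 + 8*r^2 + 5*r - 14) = (r - 5)/(r^2 + 9*r + 14)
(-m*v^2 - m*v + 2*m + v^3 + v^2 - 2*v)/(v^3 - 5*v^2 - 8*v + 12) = (-m + v)/(v - 6)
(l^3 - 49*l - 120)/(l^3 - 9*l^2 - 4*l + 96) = (l + 5)/(l - 4)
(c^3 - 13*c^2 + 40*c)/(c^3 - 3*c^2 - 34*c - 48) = c*(c - 5)/(c^2 + 5*c + 6)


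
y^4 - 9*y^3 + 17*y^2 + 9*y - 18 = (y - 6)*(y - 3)*(y - 1)*(y + 1)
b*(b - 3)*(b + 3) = b^3 - 9*b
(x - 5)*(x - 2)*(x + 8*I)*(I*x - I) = I*x^4 - 8*x^3 - 8*I*x^3 + 64*x^2 + 17*I*x^2 - 136*x - 10*I*x + 80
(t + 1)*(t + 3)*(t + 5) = t^3 + 9*t^2 + 23*t + 15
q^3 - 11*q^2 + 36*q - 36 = (q - 6)*(q - 3)*(q - 2)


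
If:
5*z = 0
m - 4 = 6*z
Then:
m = 4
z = 0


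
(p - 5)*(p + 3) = p^2 - 2*p - 15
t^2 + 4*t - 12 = (t - 2)*(t + 6)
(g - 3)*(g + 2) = g^2 - g - 6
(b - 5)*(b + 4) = b^2 - b - 20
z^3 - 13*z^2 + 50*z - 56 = (z - 7)*(z - 4)*(z - 2)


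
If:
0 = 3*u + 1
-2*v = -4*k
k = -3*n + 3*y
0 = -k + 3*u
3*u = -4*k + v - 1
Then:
No Solution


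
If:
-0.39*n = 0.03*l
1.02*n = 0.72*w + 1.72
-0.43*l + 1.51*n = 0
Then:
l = 0.00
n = 0.00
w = -2.39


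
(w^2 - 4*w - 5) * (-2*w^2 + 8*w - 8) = -2*w^4 + 16*w^3 - 30*w^2 - 8*w + 40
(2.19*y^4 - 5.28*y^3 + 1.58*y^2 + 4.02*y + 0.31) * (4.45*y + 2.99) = 9.7455*y^5 - 16.9479*y^4 - 8.7562*y^3 + 22.6132*y^2 + 13.3993*y + 0.9269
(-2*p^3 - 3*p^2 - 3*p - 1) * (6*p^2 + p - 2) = -12*p^5 - 20*p^4 - 17*p^3 - 3*p^2 + 5*p + 2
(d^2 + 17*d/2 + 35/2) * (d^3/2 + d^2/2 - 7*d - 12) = d^5/2 + 19*d^4/4 + 6*d^3 - 251*d^2/4 - 449*d/2 - 210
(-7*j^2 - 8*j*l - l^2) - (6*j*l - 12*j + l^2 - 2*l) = -7*j^2 - 14*j*l + 12*j - 2*l^2 + 2*l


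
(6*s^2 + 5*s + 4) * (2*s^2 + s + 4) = 12*s^4 + 16*s^3 + 37*s^2 + 24*s + 16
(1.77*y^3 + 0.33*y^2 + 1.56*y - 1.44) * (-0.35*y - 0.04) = -0.6195*y^4 - 0.1863*y^3 - 0.5592*y^2 + 0.4416*y + 0.0576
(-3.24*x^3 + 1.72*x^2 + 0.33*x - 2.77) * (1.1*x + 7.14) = -3.564*x^4 - 21.2416*x^3 + 12.6438*x^2 - 0.6908*x - 19.7778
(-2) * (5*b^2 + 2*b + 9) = -10*b^2 - 4*b - 18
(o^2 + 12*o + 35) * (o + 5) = o^3 + 17*o^2 + 95*o + 175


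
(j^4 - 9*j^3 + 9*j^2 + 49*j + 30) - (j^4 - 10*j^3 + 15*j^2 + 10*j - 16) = j^3 - 6*j^2 + 39*j + 46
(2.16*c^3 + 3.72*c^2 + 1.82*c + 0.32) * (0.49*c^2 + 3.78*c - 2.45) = 1.0584*c^5 + 9.9876*c^4 + 9.6614*c^3 - 2.0776*c^2 - 3.2494*c - 0.784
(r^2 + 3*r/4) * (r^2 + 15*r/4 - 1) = r^4 + 9*r^3/2 + 29*r^2/16 - 3*r/4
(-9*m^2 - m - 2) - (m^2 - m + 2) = -10*m^2 - 4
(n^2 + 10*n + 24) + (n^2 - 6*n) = 2*n^2 + 4*n + 24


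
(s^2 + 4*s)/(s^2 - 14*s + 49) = s*(s + 4)/(s^2 - 14*s + 49)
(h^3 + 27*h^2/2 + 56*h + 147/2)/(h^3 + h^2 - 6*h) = (2*h^2 + 21*h + 49)/(2*h*(h - 2))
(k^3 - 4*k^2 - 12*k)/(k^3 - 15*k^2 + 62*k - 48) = k*(k + 2)/(k^2 - 9*k + 8)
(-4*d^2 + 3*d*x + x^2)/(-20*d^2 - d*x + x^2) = (-d + x)/(-5*d + x)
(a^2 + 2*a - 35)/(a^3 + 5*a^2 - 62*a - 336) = (a - 5)/(a^2 - 2*a - 48)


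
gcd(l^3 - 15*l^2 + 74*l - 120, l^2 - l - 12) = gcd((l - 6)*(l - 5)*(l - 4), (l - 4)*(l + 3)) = l - 4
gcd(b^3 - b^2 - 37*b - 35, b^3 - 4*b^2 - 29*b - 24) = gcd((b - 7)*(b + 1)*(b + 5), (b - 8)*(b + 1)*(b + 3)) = b + 1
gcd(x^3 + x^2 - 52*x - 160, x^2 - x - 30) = x + 5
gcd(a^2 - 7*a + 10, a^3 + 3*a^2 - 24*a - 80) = a - 5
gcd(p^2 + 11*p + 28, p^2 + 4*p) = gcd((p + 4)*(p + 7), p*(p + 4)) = p + 4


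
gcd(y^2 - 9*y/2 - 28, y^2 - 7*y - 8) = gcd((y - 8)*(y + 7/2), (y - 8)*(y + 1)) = y - 8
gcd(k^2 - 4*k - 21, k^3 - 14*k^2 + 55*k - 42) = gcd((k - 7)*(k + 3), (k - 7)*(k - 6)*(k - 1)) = k - 7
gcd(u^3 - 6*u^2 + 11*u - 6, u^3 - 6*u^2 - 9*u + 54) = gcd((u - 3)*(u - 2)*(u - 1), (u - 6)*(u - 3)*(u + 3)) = u - 3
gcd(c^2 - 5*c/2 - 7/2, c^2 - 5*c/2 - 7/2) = c^2 - 5*c/2 - 7/2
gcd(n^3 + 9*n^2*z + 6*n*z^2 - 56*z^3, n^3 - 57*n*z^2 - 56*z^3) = n + 7*z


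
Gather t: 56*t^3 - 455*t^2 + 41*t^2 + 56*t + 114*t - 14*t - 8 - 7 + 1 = 56*t^3 - 414*t^2 + 156*t - 14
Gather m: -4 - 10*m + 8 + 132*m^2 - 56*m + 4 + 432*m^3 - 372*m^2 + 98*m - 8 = 432*m^3 - 240*m^2 + 32*m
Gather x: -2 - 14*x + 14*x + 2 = 0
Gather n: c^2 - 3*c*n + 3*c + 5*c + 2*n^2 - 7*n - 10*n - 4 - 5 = c^2 + 8*c + 2*n^2 + n*(-3*c - 17) - 9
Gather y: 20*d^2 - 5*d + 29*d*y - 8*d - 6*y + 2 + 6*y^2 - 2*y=20*d^2 - 13*d + 6*y^2 + y*(29*d - 8) + 2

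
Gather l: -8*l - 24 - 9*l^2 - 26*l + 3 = -9*l^2 - 34*l - 21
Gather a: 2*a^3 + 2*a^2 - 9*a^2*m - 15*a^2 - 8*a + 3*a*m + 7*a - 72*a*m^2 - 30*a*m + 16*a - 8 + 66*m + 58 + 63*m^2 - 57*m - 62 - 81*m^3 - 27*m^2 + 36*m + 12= 2*a^3 + a^2*(-9*m - 13) + a*(-72*m^2 - 27*m + 15) - 81*m^3 + 36*m^2 + 45*m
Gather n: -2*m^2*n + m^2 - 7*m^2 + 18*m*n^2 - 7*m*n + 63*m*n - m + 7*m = -6*m^2 + 18*m*n^2 + 6*m + n*(-2*m^2 + 56*m)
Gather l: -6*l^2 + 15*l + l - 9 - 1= -6*l^2 + 16*l - 10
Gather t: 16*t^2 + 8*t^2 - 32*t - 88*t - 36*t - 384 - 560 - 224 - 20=24*t^2 - 156*t - 1188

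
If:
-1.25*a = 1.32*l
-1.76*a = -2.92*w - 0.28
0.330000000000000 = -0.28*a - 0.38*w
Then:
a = -0.58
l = 0.55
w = -0.44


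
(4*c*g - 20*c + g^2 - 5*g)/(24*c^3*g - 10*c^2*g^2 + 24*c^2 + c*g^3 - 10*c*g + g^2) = (4*c*g - 20*c + g^2 - 5*g)/(24*c^3*g - 10*c^2*g^2 + 24*c^2 + c*g^3 - 10*c*g + g^2)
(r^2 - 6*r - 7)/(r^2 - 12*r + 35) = (r + 1)/(r - 5)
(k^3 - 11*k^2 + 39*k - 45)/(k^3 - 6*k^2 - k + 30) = (k - 3)/(k + 2)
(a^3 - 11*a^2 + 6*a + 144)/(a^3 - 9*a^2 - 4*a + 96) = (a - 6)/(a - 4)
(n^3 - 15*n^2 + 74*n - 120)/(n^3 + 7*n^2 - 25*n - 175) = (n^2 - 10*n + 24)/(n^2 + 12*n + 35)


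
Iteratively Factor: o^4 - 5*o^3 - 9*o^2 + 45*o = (o)*(o^3 - 5*o^2 - 9*o + 45) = o*(o - 3)*(o^2 - 2*o - 15) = o*(o - 3)*(o + 3)*(o - 5)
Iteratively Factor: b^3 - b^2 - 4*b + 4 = (b - 1)*(b^2 - 4) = (b - 2)*(b - 1)*(b + 2)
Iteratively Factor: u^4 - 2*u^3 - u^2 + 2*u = (u - 1)*(u^3 - u^2 - 2*u) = (u - 1)*(u + 1)*(u^2 - 2*u) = u*(u - 1)*(u + 1)*(u - 2)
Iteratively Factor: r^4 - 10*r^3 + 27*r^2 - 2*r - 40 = (r + 1)*(r^3 - 11*r^2 + 38*r - 40) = (r - 2)*(r + 1)*(r^2 - 9*r + 20) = (r - 5)*(r - 2)*(r + 1)*(r - 4)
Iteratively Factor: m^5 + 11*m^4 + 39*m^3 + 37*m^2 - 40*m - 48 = (m - 1)*(m^4 + 12*m^3 + 51*m^2 + 88*m + 48) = (m - 1)*(m + 3)*(m^3 + 9*m^2 + 24*m + 16) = (m - 1)*(m + 3)*(m + 4)*(m^2 + 5*m + 4) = (m - 1)*(m + 3)*(m + 4)^2*(m + 1)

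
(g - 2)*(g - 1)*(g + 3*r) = g^3 + 3*g^2*r - 3*g^2 - 9*g*r + 2*g + 6*r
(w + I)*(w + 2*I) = w^2 + 3*I*w - 2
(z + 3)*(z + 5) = z^2 + 8*z + 15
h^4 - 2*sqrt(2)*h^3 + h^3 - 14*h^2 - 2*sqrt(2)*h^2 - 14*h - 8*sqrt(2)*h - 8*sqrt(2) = (h + 1)*(h - 4*sqrt(2))*(h + sqrt(2))^2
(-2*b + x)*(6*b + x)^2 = -72*b^3 + 12*b^2*x + 10*b*x^2 + x^3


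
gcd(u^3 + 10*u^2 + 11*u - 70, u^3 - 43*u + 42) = u + 7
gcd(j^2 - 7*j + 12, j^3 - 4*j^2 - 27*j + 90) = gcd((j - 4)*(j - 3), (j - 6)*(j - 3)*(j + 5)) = j - 3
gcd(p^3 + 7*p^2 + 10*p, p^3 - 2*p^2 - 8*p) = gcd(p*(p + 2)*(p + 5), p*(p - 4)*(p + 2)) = p^2 + 2*p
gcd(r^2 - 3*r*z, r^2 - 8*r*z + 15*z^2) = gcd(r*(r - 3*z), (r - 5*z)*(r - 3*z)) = -r + 3*z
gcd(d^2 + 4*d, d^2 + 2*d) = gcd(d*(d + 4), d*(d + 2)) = d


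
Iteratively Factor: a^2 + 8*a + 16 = (a + 4)*(a + 4)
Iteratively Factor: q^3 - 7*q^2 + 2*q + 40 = (q - 5)*(q^2 - 2*q - 8) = (q - 5)*(q - 4)*(q + 2)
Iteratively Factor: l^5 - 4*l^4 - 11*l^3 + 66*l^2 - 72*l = (l - 2)*(l^4 - 2*l^3 - 15*l^2 + 36*l) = (l - 3)*(l - 2)*(l^3 + l^2 - 12*l) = (l - 3)*(l - 2)*(l + 4)*(l^2 - 3*l) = (l - 3)^2*(l - 2)*(l + 4)*(l)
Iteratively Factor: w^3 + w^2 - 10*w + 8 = (w + 4)*(w^2 - 3*w + 2) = (w - 2)*(w + 4)*(w - 1)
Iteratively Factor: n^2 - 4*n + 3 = (n - 1)*(n - 3)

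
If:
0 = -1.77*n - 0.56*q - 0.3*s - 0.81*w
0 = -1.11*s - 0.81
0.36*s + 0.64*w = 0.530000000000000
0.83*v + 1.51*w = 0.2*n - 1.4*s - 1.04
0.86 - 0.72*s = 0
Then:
No Solution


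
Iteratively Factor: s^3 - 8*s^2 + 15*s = (s - 5)*(s^2 - 3*s) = (s - 5)*(s - 3)*(s)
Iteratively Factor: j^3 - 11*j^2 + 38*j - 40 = (j - 5)*(j^2 - 6*j + 8) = (j - 5)*(j - 4)*(j - 2)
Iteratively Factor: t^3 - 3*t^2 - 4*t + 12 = (t - 2)*(t^2 - t - 6) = (t - 3)*(t - 2)*(t + 2)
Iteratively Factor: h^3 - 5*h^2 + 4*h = (h)*(h^2 - 5*h + 4) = h*(h - 4)*(h - 1)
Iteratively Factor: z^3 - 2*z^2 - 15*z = (z - 5)*(z^2 + 3*z) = z*(z - 5)*(z + 3)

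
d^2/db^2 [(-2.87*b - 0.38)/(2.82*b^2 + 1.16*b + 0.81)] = (-(2.87*b + 0.38)*(5.64*b + 1.16)*(11.28*b + 2.32) + (48.5604*b + 8.8016)*(2.82*b^2 + 1.16*b + 0.81))/(2.82*b^2 + 1.16*b + 0.81)^3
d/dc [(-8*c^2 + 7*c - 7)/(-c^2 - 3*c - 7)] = (31*c^2 + 98*c - 70)/(c^4 + 6*c^3 + 23*c^2 + 42*c + 49)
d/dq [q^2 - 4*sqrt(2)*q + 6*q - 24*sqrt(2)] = 2*q - 4*sqrt(2) + 6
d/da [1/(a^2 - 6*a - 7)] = 2*(3 - a)/(-a^2 + 6*a + 7)^2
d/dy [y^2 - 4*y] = 2*y - 4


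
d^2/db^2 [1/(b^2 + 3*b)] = 2*(-b*(b + 3) + (2*b + 3)^2)/(b^3*(b + 3)^3)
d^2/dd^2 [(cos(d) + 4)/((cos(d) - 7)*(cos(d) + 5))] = (-18*(1 - cos(d)^2)^2 - cos(d)^5 - 184*cos(d)^3 - 518*cos(d)^2 - 783*cos(d) + 190)/((cos(d) - 7)^3*(cos(d) + 5)^3)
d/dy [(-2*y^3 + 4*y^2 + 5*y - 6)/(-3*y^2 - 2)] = (6*y^4 + 27*y^2 - 52*y - 10)/(9*y^4 + 12*y^2 + 4)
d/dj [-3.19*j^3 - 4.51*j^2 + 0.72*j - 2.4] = -9.57*j^2 - 9.02*j + 0.72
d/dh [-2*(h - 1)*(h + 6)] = -4*h - 10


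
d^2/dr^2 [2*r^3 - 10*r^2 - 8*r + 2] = 12*r - 20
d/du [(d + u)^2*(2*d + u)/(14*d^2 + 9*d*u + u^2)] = (13*d^2 + 14*d*u + u^2)/(49*d^2 + 14*d*u + u^2)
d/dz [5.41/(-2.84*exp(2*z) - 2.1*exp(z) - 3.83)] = (30.7288*exp(z) + 11.361)*exp(z)/(2.84*exp(2*z) + 2.1*exp(z) + 3.83)^2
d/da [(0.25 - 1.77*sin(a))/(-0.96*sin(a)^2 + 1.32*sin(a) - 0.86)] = (-1.6992*sin(a)^2 + 0.48*sin(a) + 1.1922)*cos(a)/(0.9216*sin(a)^4 - 2.5344*sin(a)^3 + 3.3936*sin(a)^2 - 2.2704*sin(a) + 0.7396)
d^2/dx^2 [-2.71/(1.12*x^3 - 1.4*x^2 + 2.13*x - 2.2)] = ((18.2112*x - 7.588)*(1.12*x^3 - 1.4*x^2 + 2.13*x - 2.2) - 2.71*(3.36*x^2 - 2.8*x + 2.13)*(6.72*x^2 - 5.6*x + 4.26))/(1.12*x^3 - 1.4*x^2 + 2.13*x - 2.2)^3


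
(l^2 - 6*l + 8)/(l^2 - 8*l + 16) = (l - 2)/(l - 4)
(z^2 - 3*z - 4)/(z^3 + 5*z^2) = (z^2 - 3*z - 4)/(z^2*(z + 5))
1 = 1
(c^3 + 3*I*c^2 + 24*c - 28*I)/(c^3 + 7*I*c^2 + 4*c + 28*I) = (c - 2*I)/(c + 2*I)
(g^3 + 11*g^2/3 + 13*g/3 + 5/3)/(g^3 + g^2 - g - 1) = (g + 5/3)/(g - 1)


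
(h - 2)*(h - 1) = h^2 - 3*h + 2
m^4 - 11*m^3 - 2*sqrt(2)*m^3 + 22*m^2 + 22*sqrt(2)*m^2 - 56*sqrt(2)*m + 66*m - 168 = (m - 7)*(m - 4)*(m - 3*sqrt(2))*(m + sqrt(2))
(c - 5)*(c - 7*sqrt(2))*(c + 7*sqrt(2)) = c^3 - 5*c^2 - 98*c + 490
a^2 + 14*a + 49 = (a + 7)^2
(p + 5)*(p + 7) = p^2 + 12*p + 35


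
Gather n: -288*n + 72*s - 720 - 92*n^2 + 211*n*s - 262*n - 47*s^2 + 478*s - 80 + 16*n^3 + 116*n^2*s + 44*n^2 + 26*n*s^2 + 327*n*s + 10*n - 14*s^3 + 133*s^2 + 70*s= 16*n^3 + n^2*(116*s - 48) + n*(26*s^2 + 538*s - 540) - 14*s^3 + 86*s^2 + 620*s - 800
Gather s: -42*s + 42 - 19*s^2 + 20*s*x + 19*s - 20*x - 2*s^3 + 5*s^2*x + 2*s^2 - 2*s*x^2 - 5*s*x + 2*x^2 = -2*s^3 + s^2*(5*x - 17) + s*(-2*x^2 + 15*x - 23) + 2*x^2 - 20*x + 42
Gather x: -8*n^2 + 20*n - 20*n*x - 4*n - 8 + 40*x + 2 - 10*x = -8*n^2 + 16*n + x*(30 - 20*n) - 6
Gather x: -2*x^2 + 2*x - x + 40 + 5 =-2*x^2 + x + 45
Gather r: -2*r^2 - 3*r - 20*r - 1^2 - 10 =-2*r^2 - 23*r - 11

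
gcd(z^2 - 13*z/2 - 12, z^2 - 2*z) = 1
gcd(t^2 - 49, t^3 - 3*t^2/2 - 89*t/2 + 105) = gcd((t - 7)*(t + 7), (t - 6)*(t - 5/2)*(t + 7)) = t + 7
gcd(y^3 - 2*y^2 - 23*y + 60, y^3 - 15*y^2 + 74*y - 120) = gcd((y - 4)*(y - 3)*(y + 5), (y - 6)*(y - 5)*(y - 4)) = y - 4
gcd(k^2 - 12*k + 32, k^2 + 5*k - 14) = 1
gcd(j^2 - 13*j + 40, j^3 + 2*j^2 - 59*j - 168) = j - 8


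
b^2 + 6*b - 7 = (b - 1)*(b + 7)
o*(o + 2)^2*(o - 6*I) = o^4 + 4*o^3 - 6*I*o^3 + 4*o^2 - 24*I*o^2 - 24*I*o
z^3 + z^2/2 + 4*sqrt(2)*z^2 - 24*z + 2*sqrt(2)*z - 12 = (z + 1/2)*(z - 2*sqrt(2))*(z + 6*sqrt(2))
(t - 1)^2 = t^2 - 2*t + 1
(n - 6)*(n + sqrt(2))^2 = n^3 - 6*n^2 + 2*sqrt(2)*n^2 - 12*sqrt(2)*n + 2*n - 12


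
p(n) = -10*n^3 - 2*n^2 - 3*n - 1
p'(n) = -30*n^2 - 4*n - 3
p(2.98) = -292.34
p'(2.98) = -281.33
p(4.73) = -1118.17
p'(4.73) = -693.11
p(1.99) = -93.70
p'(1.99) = -129.76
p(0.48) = -4.01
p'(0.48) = -11.83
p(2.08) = -105.88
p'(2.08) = -141.11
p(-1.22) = 17.84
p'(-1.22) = -42.77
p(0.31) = -2.42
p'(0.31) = -7.12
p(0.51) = -4.38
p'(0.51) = -12.84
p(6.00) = -2251.00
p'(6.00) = -1107.00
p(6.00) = -2251.00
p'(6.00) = -1107.00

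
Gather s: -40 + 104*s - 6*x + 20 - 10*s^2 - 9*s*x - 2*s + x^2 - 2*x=-10*s^2 + s*(102 - 9*x) + x^2 - 8*x - 20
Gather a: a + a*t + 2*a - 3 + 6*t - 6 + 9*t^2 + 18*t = a*(t + 3) + 9*t^2 + 24*t - 9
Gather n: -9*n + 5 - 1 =4 - 9*n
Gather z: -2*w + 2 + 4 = 6 - 2*w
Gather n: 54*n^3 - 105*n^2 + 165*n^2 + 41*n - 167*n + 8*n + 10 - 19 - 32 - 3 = 54*n^3 + 60*n^2 - 118*n - 44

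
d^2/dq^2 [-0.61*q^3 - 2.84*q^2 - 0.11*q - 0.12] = -3.66*q - 5.68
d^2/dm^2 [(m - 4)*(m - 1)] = 2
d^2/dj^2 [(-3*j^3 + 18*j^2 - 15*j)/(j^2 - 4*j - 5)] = -12/(j^3 + 3*j^2 + 3*j + 1)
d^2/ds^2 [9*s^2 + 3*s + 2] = 18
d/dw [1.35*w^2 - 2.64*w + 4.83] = 2.7*w - 2.64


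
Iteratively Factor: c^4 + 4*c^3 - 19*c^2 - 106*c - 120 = (c + 3)*(c^3 + c^2 - 22*c - 40) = (c + 2)*(c + 3)*(c^2 - c - 20) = (c - 5)*(c + 2)*(c + 3)*(c + 4)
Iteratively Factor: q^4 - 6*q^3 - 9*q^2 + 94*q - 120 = (q + 4)*(q^3 - 10*q^2 + 31*q - 30) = (q - 2)*(q + 4)*(q^2 - 8*q + 15) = (q - 3)*(q - 2)*(q + 4)*(q - 5)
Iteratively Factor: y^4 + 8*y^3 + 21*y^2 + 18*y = (y)*(y^3 + 8*y^2 + 21*y + 18) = y*(y + 3)*(y^2 + 5*y + 6) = y*(y + 3)^2*(y + 2)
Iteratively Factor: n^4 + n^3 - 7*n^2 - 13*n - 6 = (n + 2)*(n^3 - n^2 - 5*n - 3) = (n - 3)*(n + 2)*(n^2 + 2*n + 1) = (n - 3)*(n + 1)*(n + 2)*(n + 1)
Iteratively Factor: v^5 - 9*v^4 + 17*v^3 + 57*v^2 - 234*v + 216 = (v - 3)*(v^4 - 6*v^3 - v^2 + 54*v - 72) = (v - 3)*(v + 3)*(v^3 - 9*v^2 + 26*v - 24) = (v - 4)*(v - 3)*(v + 3)*(v^2 - 5*v + 6) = (v - 4)*(v - 3)^2*(v + 3)*(v - 2)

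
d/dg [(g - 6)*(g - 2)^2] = (g - 2)*(3*g - 14)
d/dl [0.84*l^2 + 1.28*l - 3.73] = 1.68*l + 1.28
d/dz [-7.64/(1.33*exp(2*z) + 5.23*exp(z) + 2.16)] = (20.3224*exp(z) + 39.9572)*exp(z)/(1.33*exp(2*z) + 5.23*exp(z) + 2.16)^2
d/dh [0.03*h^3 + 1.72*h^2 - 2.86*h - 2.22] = 0.09*h^2 + 3.44*h - 2.86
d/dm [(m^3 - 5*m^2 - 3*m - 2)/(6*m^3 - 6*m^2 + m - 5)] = (24*m^4 + 38*m^3 - 2*m^2 + 26*m + 17)/(36*m^6 - 72*m^5 + 48*m^4 - 72*m^3 + 61*m^2 - 10*m + 25)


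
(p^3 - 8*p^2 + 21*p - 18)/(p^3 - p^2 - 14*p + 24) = (p - 3)/(p + 4)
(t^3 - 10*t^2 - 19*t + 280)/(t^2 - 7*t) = t - 3 - 40/t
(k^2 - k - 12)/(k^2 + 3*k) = (k - 4)/k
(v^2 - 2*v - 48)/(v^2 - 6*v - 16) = (v + 6)/(v + 2)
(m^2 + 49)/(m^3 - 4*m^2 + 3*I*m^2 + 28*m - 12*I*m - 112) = (m - 7*I)/(m^2 - 4*m*(1 + I) + 16*I)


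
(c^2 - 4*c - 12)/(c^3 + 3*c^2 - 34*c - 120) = (c + 2)/(c^2 + 9*c + 20)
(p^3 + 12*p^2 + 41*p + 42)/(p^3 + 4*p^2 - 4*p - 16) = (p^2 + 10*p + 21)/(p^2 + 2*p - 8)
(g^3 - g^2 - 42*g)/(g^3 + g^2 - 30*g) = (g - 7)/(g - 5)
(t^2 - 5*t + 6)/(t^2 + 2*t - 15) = (t - 2)/(t + 5)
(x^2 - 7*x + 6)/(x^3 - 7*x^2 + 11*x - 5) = (x - 6)/(x^2 - 6*x + 5)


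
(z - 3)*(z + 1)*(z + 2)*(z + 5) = z^4 + 5*z^3 - 7*z^2 - 41*z - 30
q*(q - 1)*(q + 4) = q^3 + 3*q^2 - 4*q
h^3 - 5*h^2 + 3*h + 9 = (h - 3)^2*(h + 1)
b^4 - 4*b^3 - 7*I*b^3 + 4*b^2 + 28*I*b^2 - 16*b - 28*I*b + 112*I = (b - 4)*(b - 7*I)*(b - 2*I)*(b + 2*I)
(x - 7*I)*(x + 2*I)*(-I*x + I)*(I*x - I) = x^4 - 2*x^3 - 5*I*x^3 + 15*x^2 + 10*I*x^2 - 28*x - 5*I*x + 14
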